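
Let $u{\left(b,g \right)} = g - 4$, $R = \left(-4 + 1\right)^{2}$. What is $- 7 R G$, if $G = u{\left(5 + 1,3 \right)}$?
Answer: $63$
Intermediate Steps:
$R = 9$ ($R = \left(-3\right)^{2} = 9$)
$u{\left(b,g \right)} = -4 + g$
$G = -1$ ($G = -4 + 3 = -1$)
$- 7 R G = \left(-7\right) 9 \left(-1\right) = \left(-63\right) \left(-1\right) = 63$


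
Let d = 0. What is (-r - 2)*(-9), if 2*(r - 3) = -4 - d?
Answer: 27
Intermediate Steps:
r = 1 (r = 3 + (-4 - 1*0)/2 = 3 + (-4 + 0)/2 = 3 + (½)*(-4) = 3 - 2 = 1)
(-r - 2)*(-9) = (-1*1 - 2)*(-9) = (-1 - 2)*(-9) = -3*(-9) = 27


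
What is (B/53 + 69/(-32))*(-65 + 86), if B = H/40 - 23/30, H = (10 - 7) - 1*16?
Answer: -387653/8480 ≈ -45.714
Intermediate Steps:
H = -13 (H = 3 - 16 = -13)
B = -131/120 (B = -13/40 - 23/30 = -131/120 ≈ -1.0917)
(B/53 + 69/(-32))*(-65 + 86) = (-131/120/53 + 69/(-32))*(-65 + 86) = (-131/120*1/53 + 69*(-1/32))*21 = (-131/6360 - 69/32)*21 = -55379/25440*21 = -387653/8480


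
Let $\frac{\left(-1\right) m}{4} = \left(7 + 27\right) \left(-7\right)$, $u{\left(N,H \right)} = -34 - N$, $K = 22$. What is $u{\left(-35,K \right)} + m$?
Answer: $953$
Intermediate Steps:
$m = 952$ ($m = - 4 \left(7 + 27\right) \left(-7\right) = - 4 \cdot 34 \left(-7\right) = \left(-4\right) \left(-238\right) = 952$)
$u{\left(-35,K \right)} + m = \left(-34 - -35\right) + 952 = \left(-34 + 35\right) + 952 = 1 + 952 = 953$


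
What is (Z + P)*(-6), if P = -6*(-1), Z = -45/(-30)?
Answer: -45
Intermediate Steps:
Z = 3/2 (Z = -45*(-1/30) = 3/2 ≈ 1.5000)
P = 6
(Z + P)*(-6) = (3/2 + 6)*(-6) = (15/2)*(-6) = -45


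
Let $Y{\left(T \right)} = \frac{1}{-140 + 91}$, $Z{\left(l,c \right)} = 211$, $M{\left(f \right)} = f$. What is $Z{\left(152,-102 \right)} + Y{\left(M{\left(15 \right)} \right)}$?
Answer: $\frac{10338}{49} \approx 210.98$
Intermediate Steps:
$Y{\left(T \right)} = - \frac{1}{49}$ ($Y{\left(T \right)} = \frac{1}{-49} = - \frac{1}{49}$)
$Z{\left(152,-102 \right)} + Y{\left(M{\left(15 \right)} \right)} = 211 - \frac{1}{49} = \frac{10338}{49}$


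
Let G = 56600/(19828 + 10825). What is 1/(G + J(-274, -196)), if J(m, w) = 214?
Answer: 30653/6616342 ≈ 0.0046329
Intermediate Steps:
G = 56600/30653 ≈ 1.8465
1/(G + J(-274, -196)) = 1/(56600/30653 + 214) = 1/(6616342/30653) = 30653/6616342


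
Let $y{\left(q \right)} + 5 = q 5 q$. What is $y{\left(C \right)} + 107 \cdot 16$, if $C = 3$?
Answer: $1752$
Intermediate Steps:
$y{\left(q \right)} = -5 + 5 q^{2}$ ($y{\left(q \right)} = -5 + q 5 q = -5 + 5 q q = -5 + 5 q^{2}$)
$y{\left(C \right)} + 107 \cdot 16 = \left(-5 + 5 \cdot 3^{2}\right) + 107 \cdot 16 = \left(-5 + 5 \cdot 9\right) + 1712 = \left(-5 + 45\right) + 1712 = 40 + 1712 = 1752$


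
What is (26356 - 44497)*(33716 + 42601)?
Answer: -1384466697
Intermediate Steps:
(26356 - 44497)*(33716 + 42601) = -18141*76317 = -1384466697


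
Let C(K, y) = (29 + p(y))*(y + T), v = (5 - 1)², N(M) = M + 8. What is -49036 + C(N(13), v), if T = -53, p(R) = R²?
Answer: -59581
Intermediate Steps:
N(M) = 8 + M
v = 16 (v = 4² = 16)
C(K, y) = (-53 + y)*(29 + y²) (C(K, y) = (29 + y²)*(y - 53) = (29 + y²)*(-53 + y) = (-53 + y)*(29 + y²))
-49036 + C(N(13), v) = -49036 + (-1537 + 16³ - 53*16² + 29*16) = -49036 + (-1537 + 4096 - 53*256 + 464) = -49036 + (-1537 + 4096 - 13568 + 464) = -49036 - 10545 = -59581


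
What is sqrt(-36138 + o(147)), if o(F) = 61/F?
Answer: 5*I*sqrt(637467)/21 ≈ 190.1*I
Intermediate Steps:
sqrt(-36138 + o(147)) = sqrt(-36138 + 61/147) = sqrt(-5312225/147) = 5*I*sqrt(637467)/21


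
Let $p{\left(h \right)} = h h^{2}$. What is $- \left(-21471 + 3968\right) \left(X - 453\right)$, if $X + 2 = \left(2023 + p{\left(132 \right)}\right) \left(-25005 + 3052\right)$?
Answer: $-884524762191634$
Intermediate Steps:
$p{\left(h \right)} = h^{3}$
$X = -50535608425$ ($X = -2 + \left(2023 + 132^{3}\right) \left(-25005 + 3052\right) = -2 + \left(2023 + 2299968\right) \left(-21953\right) = -2 + 2301991 \left(-21953\right) = -2 - 50535608423 = -50535608425$)
$- \left(-21471 + 3968\right) \left(X - 453\right) = - \left(-21471 + 3968\right) \left(-50535608425 - 453\right) = - \left(-17503\right) \left(-50535608878\right) = \left(-1\right) 884524762191634 = -884524762191634$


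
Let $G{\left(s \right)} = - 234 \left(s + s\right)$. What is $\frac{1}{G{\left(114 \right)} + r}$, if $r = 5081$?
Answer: $- \frac{1}{48271} \approx -2.0716 \cdot 10^{-5}$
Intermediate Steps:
$G{\left(s \right)} = - 468 s$ ($G{\left(s \right)} = - 234 \cdot 2 s = - 468 s$)
$\frac{1}{G{\left(114 \right)} + r} = \frac{1}{\left(-468\right) 114 + 5081} = \frac{1}{-53352 + 5081} = \frac{1}{-48271} = - \frac{1}{48271}$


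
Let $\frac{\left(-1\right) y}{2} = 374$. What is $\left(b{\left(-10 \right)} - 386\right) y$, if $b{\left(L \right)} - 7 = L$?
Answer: $290972$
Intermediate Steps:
$y = -748$ ($y = \left(-2\right) 374 = -748$)
$b{\left(L \right)} = 7 + L$
$\left(b{\left(-10 \right)} - 386\right) y = \left(\left(7 - 10\right) - 386\right) \left(-748\right) = \left(-3 - 386\right) \left(-748\right) = \left(-389\right) \left(-748\right) = 290972$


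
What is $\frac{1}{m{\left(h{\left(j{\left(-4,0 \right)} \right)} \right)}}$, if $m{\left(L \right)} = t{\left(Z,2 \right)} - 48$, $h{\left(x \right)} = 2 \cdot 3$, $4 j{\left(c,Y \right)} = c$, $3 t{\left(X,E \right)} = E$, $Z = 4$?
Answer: $- \frac{3}{142} \approx -0.021127$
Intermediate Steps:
$t{\left(X,E \right)} = \frac{E}{3}$
$j{\left(c,Y \right)} = \frac{c}{4}$
$h{\left(x \right)} = 6$
$m{\left(L \right)} = - \frac{142}{3}$ ($m{\left(L \right)} = \frac{1}{3} \cdot 2 - 48 = \frac{2}{3} - 48 = - \frac{142}{3}$)
$\frac{1}{m{\left(h{\left(j{\left(-4,0 \right)} \right)} \right)}} = \frac{1}{- \frac{142}{3}} = - \frac{3}{142}$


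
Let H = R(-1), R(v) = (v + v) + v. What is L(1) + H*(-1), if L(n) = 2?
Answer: 5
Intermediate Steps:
R(v) = 3*v (R(v) = 2*v + v = 3*v)
H = -3 (H = 3*(-1) = -3)
L(1) + H*(-1) = 2 - 3*(-1) = 2 + 3 = 5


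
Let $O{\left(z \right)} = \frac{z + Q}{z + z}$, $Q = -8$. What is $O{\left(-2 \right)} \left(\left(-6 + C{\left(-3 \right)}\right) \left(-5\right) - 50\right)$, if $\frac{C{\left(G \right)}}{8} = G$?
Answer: $250$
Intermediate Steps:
$O{\left(z \right)} = \frac{-8 + z}{2 z}$ ($O{\left(z \right)} = \frac{z - 8}{z + z} = \frac{-8 + z}{2 z}$)
$C{\left(G \right)} = 8 G$
$O{\left(-2 \right)} \left(\left(-6 + C{\left(-3 \right)}\right) \left(-5\right) - 50\right) = \frac{-8 - 2}{2 \left(-2\right)} \left(\left(-6 + 8 \left(-3\right)\right) \left(-5\right) - 50\right) = \frac{1}{2} \left(- \frac{1}{2}\right) \left(-10\right) \left(\left(-6 - 24\right) \left(-5\right) - 50\right) = \frac{5 \left(\left(-30\right) \left(-5\right) - 50\right)}{2} = \frac{5 \left(150 - 50\right)}{2} = \frac{5}{2} \cdot 100 = 250$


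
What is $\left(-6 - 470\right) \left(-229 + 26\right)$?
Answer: $96628$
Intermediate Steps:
$\left(-6 - 470\right) \left(-229 + 26\right) = \left(-476\right) \left(-203\right) = 96628$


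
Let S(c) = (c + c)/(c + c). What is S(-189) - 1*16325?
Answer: -16324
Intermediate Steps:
S(c) = 1 (S(c) = (2*c)/((2*c)) = (2*c)*(1/(2*c)) = 1)
S(-189) - 1*16325 = 1 - 1*16325 = 1 - 16325 = -16324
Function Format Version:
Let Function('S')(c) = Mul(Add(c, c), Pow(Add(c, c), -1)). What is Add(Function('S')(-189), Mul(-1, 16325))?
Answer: -16324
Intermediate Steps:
Function('S')(c) = 1 (Function('S')(c) = Mul(Mul(2, c), Pow(Mul(2, c), -1)) = Mul(Mul(2, c), Mul(Rational(1, 2), Pow(c, -1))) = 1)
Add(Function('S')(-189), Mul(-1, 16325)) = Add(1, Mul(-1, 16325)) = Add(1, -16325) = -16324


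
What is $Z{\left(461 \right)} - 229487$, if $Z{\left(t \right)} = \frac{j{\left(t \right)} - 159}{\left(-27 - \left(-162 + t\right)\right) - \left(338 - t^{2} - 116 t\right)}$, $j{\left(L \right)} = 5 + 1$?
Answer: $- \frac{60890474324}{265333} \approx -2.2949 \cdot 10^{5}$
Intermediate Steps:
$j{\left(L \right)} = 6$
$Z{\left(t \right)} = - \frac{153}{-203 + t^{2} + 115 t}$ ($Z{\left(t \right)} = \frac{6 - 159}{\left(-27 - \left(-162 + t\right)\right) - \left(338 - t^{2} - 116 t\right)} = - \frac{153}{\left(135 - t\right) + \left(-338 + t^{2} + 116 t\right)} = - \frac{153}{-203 + t^{2} + 115 t}$)
$Z{\left(461 \right)} - 229487 = - \frac{153}{-203 + 461^{2} + 115 \cdot 461} - 229487 = - \frac{153}{-203 + 212521 + 53015} - 229487 = - \frac{153}{265333} - 229487 = - \frac{60890474324}{265333}$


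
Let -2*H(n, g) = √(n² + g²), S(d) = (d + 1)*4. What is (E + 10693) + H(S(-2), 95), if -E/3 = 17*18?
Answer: 9775 - √9041/2 ≈ 9727.5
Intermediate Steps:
S(d) = 4 + 4*d (S(d) = (1 + d)*4 = 4 + 4*d)
H(n, g) = -√(g² + n²)/2 (H(n, g) = -√(n² + g²)/2 = -√(g² + n²)/2)
E = -918 (E = -51*18 = -3*306 = -918)
(E + 10693) + H(S(-2), 95) = (-918 + 10693) - √(95² + (4 + 4*(-2))²)/2 = 9775 - √(9025 + (4 - 8)²)/2 = 9775 - √(9025 + (-4)²)/2 = 9775 - √(9025 + 16)/2 = 9775 - √9041/2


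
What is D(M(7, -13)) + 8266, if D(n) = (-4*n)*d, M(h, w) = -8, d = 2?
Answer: 8330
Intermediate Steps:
D(n) = -8*n (D(n) = -4*n*2 = -8*n)
D(M(7, -13)) + 8266 = -8*(-8) + 8266 = 64 + 8266 = 8330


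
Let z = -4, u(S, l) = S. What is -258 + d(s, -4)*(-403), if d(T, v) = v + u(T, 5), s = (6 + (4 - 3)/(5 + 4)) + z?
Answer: 4529/9 ≈ 503.22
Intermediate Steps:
s = 19/9 (s = (6 + (4 - 3)/(5 + 4)) - 4 = (6 + 1/9) - 4 = 55/9 - 4 = 19/9 ≈ 2.1111)
d(T, v) = T + v (d(T, v) = v + T = T + v)
-258 + d(s, -4)*(-403) = -258 + (19/9 - 4)*(-403) = -258 - 17/9*(-403) = -258 + 6851/9 = 4529/9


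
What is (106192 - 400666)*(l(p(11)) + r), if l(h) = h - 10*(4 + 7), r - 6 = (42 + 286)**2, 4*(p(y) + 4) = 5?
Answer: -63298511433/2 ≈ -3.1649e+10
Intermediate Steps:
p(y) = -11/4 (p(y) = -4 + (1/4)*5 = -4 + 5/4 = -11/4)
r = 107590 (r = 6 + (42 + 286)**2 = 6 + 328**2 = 6 + 107584 = 107590)
l(h) = -110 + h (l(h) = h - 10*11 = h - 110 = -110 + h)
(106192 - 400666)*(l(p(11)) + r) = (106192 - 400666)*((-110 - 11/4) + 107590) = -294474*(-451/4 + 107590) = -294474*429909/4 = -63298511433/2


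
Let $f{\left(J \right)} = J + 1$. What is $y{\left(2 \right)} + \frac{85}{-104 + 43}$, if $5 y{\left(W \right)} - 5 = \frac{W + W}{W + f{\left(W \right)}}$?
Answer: $- \frac{356}{1525} \approx -0.23344$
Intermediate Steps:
$f{\left(J \right)} = 1 + J$
$y{\left(W \right)} = 1 + \frac{2 W}{5 \left(1 + 2 W\right)}$ ($y{\left(W \right)} = 1 + \frac{\left(W + W\right) \frac{1}{W + \left(1 + W\right)}}{5} = 1 + \frac{2 W \frac{1}{1 + 2 W}}{5} = 1 + \frac{2 W}{5 \left(1 + 2 W\right)}$)
$y{\left(2 \right)} + \frac{85}{-104 + 43} = \frac{5 + 12 \cdot 2}{5 \left(1 + 2 \cdot 2\right)} + \frac{85}{-104 + 43} = \frac{5 + 24}{5 \left(1 + 4\right)} + \frac{85}{-61} = \frac{1}{5} \cdot \frac{1}{5} \cdot 29 + 85 \left(- \frac{1}{61}\right) = \frac{1}{5} \cdot \frac{1}{5} \cdot 29 - \frac{85}{61} = \frac{29}{25} - \frac{85}{61} = - \frac{356}{1525}$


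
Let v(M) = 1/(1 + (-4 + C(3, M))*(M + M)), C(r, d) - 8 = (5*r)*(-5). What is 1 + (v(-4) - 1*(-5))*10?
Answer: 29029/569 ≈ 51.018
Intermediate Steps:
C(r, d) = 8 - 25*r (C(r, d) = 8 + (5*r)*(-5) = 8 - 25*r)
v(M) = 1/(1 - 142*M) (v(M) = 1/(1 + (-4 + (8 - 25*3))*(M + M)) = 1/(1 + (-4 + (8 - 75))*(2*M)) = 1/(1 + (-4 - 67)*(2*M)) = 1/(1 - 142*M))
1 + (v(-4) - 1*(-5))*10 = 1 + (-1/(-1 + 142*(-4)) - 1*(-5))*10 = 1 + (-1/(-1 - 568) + 5)*10 = 1 + (-1/(-569) + 5)*10 = 1 + (-1*(-1/569) + 5)*10 = 1 + (1/569 + 5)*10 = 1 + (2846/569)*10 = 1 + 28460/569 = 29029/569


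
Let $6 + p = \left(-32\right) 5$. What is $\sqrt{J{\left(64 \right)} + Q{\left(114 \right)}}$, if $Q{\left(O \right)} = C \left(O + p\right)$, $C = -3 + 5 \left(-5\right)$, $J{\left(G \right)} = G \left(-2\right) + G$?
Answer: $4 \sqrt{87} \approx 37.31$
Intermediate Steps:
$p = -166$ ($p = -6 - 160 = -166$)
$J{\left(G \right)} = - G$ ($J{\left(G \right)} = - 2 G + G = - G$)
$C = -28$ ($C = -3 - 25 = -28$)
$Q{\left(O \right)} = 4648 - 28 O$ ($Q{\left(O \right)} = - 28 \left(O - 166\right) = - 28 \left(-166 + O\right) = 4648 - 28 O$)
$\sqrt{J{\left(64 \right)} + Q{\left(114 \right)}} = \sqrt{\left(-1\right) 64 + \left(4648 - 3192\right)} = \sqrt{-64 + \left(4648 - 3192\right)} = \sqrt{-64 + 1456} = \sqrt{1392} = 4 \sqrt{87}$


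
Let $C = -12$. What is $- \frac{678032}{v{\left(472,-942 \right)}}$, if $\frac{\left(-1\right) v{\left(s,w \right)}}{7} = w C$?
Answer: $\frac{84754}{9891} \approx 8.5688$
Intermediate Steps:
$v{\left(s,w \right)} = 84 w$ ($v{\left(s,w \right)} = - 7 w \left(-12\right) = - 7 \left(- 12 w\right) = 84 w$)
$- \frac{678032}{v{\left(472,-942 \right)}} = - \frac{678032}{84 \left(-942\right)} = - \frac{678032}{-79128} = \left(-678032\right) \left(- \frac{1}{79128}\right) = \frac{84754}{9891}$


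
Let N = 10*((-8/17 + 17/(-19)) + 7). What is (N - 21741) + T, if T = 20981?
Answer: -227280/323 ≈ -703.65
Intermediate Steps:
N = 18200/323 (N = 10*((-8*1/17 + 17*(-1/19)) + 7) = 10*((-8/17 - 17/19) + 7) = 10*(-441/323 + 7) = 10*(1820/323) = 18200/323 ≈ 56.347)
(N - 21741) + T = (18200/323 - 21741) + 20981 = -7004143/323 + 20981 = -227280/323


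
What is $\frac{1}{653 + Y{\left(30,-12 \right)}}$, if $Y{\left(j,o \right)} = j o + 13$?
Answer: $\frac{1}{306} \approx 0.003268$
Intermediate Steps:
$Y{\left(j,o \right)} = 13 + j o$
$\frac{1}{653 + Y{\left(30,-12 \right)}} = \frac{1}{653 + \left(13 + 30 \left(-12\right)\right)} = \frac{1}{653 + \left(13 - 360\right)} = \frac{1}{653 - 347} = \frac{1}{306}$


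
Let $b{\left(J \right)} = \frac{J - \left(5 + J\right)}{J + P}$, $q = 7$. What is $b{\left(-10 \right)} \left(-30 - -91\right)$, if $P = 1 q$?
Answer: $\frac{305}{3} \approx 101.67$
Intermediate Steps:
$P = 7$ ($P = 1 \cdot 7 = 7$)
$b{\left(J \right)} = - \frac{5}{7 + J}$ ($b{\left(J \right)} = \frac{J - \left(5 + J\right)}{J + 7} = - \frac{5}{7 + J}$)
$b{\left(-10 \right)} \left(-30 - -91\right) = - \frac{5}{7 - 10} \left(-30 - -91\right) = - \frac{5}{-3} \left(-30 + 91\right) = \left(-5\right) \left(- \frac{1}{3}\right) 61 = \frac{5}{3} \cdot 61 = \frac{305}{3}$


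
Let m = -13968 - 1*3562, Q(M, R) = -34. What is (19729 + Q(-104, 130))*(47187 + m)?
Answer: 584094615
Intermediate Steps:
m = -17530 (m = -13968 - 3562 = -17530)
(19729 + Q(-104, 130))*(47187 + m) = (19729 - 34)*(47187 - 17530) = 19695*29657 = 584094615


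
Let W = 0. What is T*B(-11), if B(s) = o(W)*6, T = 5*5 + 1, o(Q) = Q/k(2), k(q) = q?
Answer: 0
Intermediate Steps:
o(Q) = Q/2
T = 26 (T = 25 + 1 = 26)
B(s) = 0 (B(s) = ((1/2)*0)*6 = 0*6 = 0)
T*B(-11) = 26*0 = 0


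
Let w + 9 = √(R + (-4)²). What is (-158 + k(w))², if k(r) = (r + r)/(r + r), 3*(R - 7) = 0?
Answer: 24649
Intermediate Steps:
R = 7 (R = 7 + (⅓)*0 = 7 + 0 = 7)
w = -9 + √23 (w = -9 + √(7 + (-4)²) = -9 + √(7 + 16) = -9 + √23 ≈ -4.2042)
k(r) = 1 (k(r) = (2*r)/((2*r)) = (2*r)*(1/(2*r)) = 1)
(-158 + k(w))² = (-158 + 1)² = (-157)² = 24649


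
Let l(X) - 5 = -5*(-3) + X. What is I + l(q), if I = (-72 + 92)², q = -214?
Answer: 206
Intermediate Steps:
l(X) = 20 + X (l(X) = 5 + (-5*(-3) + X) = 5 + (15 + X) = 20 + X)
I = 400 (I = 20² = 400)
I + l(q) = 400 + (20 - 214) = 400 - 194 = 206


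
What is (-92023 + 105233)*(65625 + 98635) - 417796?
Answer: 2169456804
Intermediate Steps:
(-92023 + 105233)*(65625 + 98635) - 417796 = 13210*164260 - 417796 = 2169874600 - 417796 = 2169456804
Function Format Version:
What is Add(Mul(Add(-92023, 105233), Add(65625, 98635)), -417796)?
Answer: 2169456804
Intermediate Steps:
Add(Mul(Add(-92023, 105233), Add(65625, 98635)), -417796) = Add(Mul(13210, 164260), -417796) = Add(2169874600, -417796) = 2169456804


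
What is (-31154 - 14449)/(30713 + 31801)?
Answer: -5067/6946 ≈ -0.72948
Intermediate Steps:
(-31154 - 14449)/(30713 + 31801) = -45603/62514 = -45603*1/62514 = -5067/6946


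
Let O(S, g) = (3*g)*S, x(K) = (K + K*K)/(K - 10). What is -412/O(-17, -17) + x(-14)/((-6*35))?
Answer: -45683/104040 ≈ -0.43909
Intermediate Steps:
x(K) = (K + K**2)/(-10 + K)
O(S, g) = 3*S*g
-412/O(-17, -17) + x(-14)/((-6*35)) = -412/(3*(-17)*(-17)) + (-14*(1 - 14)/(-10 - 14))/((-6*35)) = -412/867 - 14*(-13)/(-24)/(-210) = -412*1/867 - 14*(-1/24)*(-13)*(-1/210) = -412/867 - 91/12*(-1/210) = -412/867 + 13/360 = -45683/104040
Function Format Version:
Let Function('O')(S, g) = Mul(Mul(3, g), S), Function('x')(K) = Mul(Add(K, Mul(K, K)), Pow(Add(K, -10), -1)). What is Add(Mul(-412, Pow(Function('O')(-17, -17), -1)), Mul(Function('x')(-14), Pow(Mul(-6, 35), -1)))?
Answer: Rational(-45683, 104040) ≈ -0.43909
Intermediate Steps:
Function('x')(K) = Mul(Pow(Add(-10, K), -1), Add(K, Pow(K, 2))) (Function('x')(K) = Mul(Add(K, Pow(K, 2)), Pow(Add(-10, K), -1)) = Mul(Pow(Add(-10, K), -1), Add(K, Pow(K, 2))))
Function('O')(S, g) = Mul(3, S, g)
Add(Mul(-412, Pow(Function('O')(-17, -17), -1)), Mul(Function('x')(-14), Pow(Mul(-6, 35), -1))) = Add(Mul(-412, Pow(Mul(3, -17, -17), -1)), Mul(Mul(-14, Pow(Add(-10, -14), -1), Add(1, -14)), Pow(Mul(-6, 35), -1))) = Add(Mul(-412, Pow(867, -1)), Mul(Mul(-14, Pow(-24, -1), -13), Pow(-210, -1))) = Add(Mul(-412, Rational(1, 867)), Mul(Mul(-14, Rational(-1, 24), -13), Rational(-1, 210))) = Add(Rational(-412, 867), Mul(Rational(-91, 12), Rational(-1, 210))) = Add(Rational(-412, 867), Rational(13, 360)) = Rational(-45683, 104040)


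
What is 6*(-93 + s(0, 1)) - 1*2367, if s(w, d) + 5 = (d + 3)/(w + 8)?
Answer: -2952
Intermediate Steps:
s(w, d) = -5 + (3 + d)/(8 + w) (s(w, d) = -5 + (d + 3)/(w + 8) = -5 + (3 + d)/(8 + w))
6*(-93 + s(0, 1)) - 1*2367 = 6*(-93 + (-37 + 1 - 5*0)/(8 + 0)) - 1*2367 = 6*(-93 + (-37 + 1 + 0)/8) - 2367 = 6*(-93 + (⅛)*(-36)) - 2367 = 6*(-93 - 9/2) - 2367 = 6*(-195/2) - 2367 = -585 - 2367 = -2952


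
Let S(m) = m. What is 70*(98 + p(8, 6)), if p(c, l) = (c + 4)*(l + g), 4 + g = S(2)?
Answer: 10220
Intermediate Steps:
g = -2 (g = -4 + 2 = -2)
p(c, l) = (-2 + l)*(4 + c) (p(c, l) = (c + 4)*(l - 2) = (4 + c)*(-2 + l) = (-2 + l)*(4 + c))
70*(98 + p(8, 6)) = 70*(98 + (-8 - 2*8 + 4*6 + 8*6)) = 70*(98 + (-8 - 16 + 24 + 48)) = 70*(98 + 48) = 70*146 = 10220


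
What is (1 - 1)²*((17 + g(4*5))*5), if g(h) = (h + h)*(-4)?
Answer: 0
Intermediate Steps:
g(h) = -8*h (g(h) = (2*h)*(-4) = -8*h)
(1 - 1)²*((17 + g(4*5))*5) = (1 - 1)²*((17 - 32*5)*5) = 0²*((17 - 8*20)*5) = 0*((17 - 160)*5) = 0*(-143*5) = 0*(-715) = 0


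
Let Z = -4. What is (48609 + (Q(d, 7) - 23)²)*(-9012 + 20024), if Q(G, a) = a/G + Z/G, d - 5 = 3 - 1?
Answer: 26503736660/49 ≈ 5.4089e+8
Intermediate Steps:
d = 7 (d = 5 + (3 - 1) = 5 + 2 = 7)
Q(G, a) = -4/G + a/G (Q(G, a) = a/G - 4/G = -4/G + a/G)
(48609 + (Q(d, 7) - 23)²)*(-9012 + 20024) = (48609 + ((-4 + 7)/7 - 23)²)*(-9012 + 20024) = (48609 + ((⅐)*3 - 23)²)*11012 = (48609 + (3/7 - 23)²)*11012 = (48609 + (-158/7)²)*11012 = (48609 + 24964/49)*11012 = (2406805/49)*11012 = 26503736660/49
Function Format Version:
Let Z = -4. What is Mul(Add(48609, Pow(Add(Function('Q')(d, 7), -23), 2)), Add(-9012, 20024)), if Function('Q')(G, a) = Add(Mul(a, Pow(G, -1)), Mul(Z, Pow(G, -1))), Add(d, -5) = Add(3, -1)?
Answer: Rational(26503736660, 49) ≈ 5.4089e+8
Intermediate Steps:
d = 7 (d = Add(5, Add(3, -1)) = Add(5, 2) = 7)
Function('Q')(G, a) = Add(Mul(-4, Pow(G, -1)), Mul(a, Pow(G, -1))) (Function('Q')(G, a) = Add(Mul(a, Pow(G, -1)), Mul(-4, Pow(G, -1))) = Add(Mul(-4, Pow(G, -1)), Mul(a, Pow(G, -1))))
Mul(Add(48609, Pow(Add(Function('Q')(d, 7), -23), 2)), Add(-9012, 20024)) = Mul(Add(48609, Pow(Add(Mul(Pow(7, -1), Add(-4, 7)), -23), 2)), Add(-9012, 20024)) = Mul(Add(48609, Pow(Add(Mul(Rational(1, 7), 3), -23), 2)), 11012) = Mul(Add(48609, Pow(Add(Rational(3, 7), -23), 2)), 11012) = Mul(Add(48609, Pow(Rational(-158, 7), 2)), 11012) = Mul(Add(48609, Rational(24964, 49)), 11012) = Mul(Rational(2406805, 49), 11012) = Rational(26503736660, 49)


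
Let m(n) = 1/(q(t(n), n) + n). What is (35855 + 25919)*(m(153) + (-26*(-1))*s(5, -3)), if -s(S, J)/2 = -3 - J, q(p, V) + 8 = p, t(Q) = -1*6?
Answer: 61774/139 ≈ 444.42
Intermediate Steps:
t(Q) = -6
q(p, V) = -8 + p
m(n) = 1/(-14 + n) (m(n) = 1/((-8 - 6) + n) = 1/(-14 + n))
s(S, J) = 6 + 2*J (s(S, J) = -2*(-3 - J) = 6 + 2*J)
(35855 + 25919)*(m(153) + (-26*(-1))*s(5, -3)) = (35855 + 25919)*(1/(-14 + 153) + (-26*(-1))*(6 + 2*(-3))) = 61774*(1/139 + 26*(6 - 6)) = 61774*(1/139 + 26*0) = 61774*(1/139 + 0) = 61774*(1/139) = 61774/139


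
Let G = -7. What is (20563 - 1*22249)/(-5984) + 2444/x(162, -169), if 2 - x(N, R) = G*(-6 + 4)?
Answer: -1825583/8976 ≈ -203.39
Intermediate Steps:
x(N, R) = -12 (x(N, R) = 2 - (-7)*(-6 + 4) = 2 - (-7)*(-2) = 2 - 1*14 = 2 - 14 = -12)
(20563 - 1*22249)/(-5984) + 2444/x(162, -169) = (20563 - 1*22249)/(-5984) + 2444/(-12) = (20563 - 22249)*(-1/5984) + 2444*(-1/12) = -1686*(-1/5984) - 611/3 = 843/2992 - 611/3 = -1825583/8976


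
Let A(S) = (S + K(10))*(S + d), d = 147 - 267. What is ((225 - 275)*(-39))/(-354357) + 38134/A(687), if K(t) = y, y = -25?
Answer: 710061641/7389406521 ≈ 0.096092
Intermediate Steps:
d = -120
K(t) = -25
A(S) = (-120 + S)*(-25 + S) (A(S) = (S - 25)*(S - 120) = (-25 + S)*(-120 + S) = (-120 + S)*(-25 + S))
((225 - 275)*(-39))/(-354357) + 38134/A(687) = ((225 - 275)*(-39))/(-354357) + 38134/(3000 + 687**2 - 145*687) = -50*(-39)*(-1/354357) + 38134/(3000 + 471969 - 99615) = 1950*(-1/354357) + 38134/375354 = -650/118119 + 38134*(1/375354) = -650/118119 + 19067/187677 = 710061641/7389406521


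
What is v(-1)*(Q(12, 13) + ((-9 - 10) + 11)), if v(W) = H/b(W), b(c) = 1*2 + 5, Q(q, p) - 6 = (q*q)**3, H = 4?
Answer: 11943928/7 ≈ 1.7063e+6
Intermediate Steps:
Q(q, p) = 6 + q**6 (Q(q, p) = 6 + (q*q)**3 = 6 + (q**2)**3 = 6 + q**6)
b(c) = 7 (b(c) = 2 + 5 = 7)
v(W) = 4/7
v(-1)*(Q(12, 13) + ((-9 - 10) + 11)) = 4*((6 + 12**6) + ((-9 - 10) + 11))/7 = 4*((6 + 2985984) + (-19 + 11))/7 = 4*(2985990 - 8)/7 = (4/7)*2985982 = 11943928/7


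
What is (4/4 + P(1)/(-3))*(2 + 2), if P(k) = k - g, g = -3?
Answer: -4/3 ≈ -1.3333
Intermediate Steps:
P(k) = 3 + k (P(k) = k - 1*(-3) = k + 3 = 3 + k)
(4/4 + P(1)/(-3))*(2 + 2) = (4/4 + (3 + 1)/(-3))*(2 + 2) = (4*(1/4) + 4*(-1/3))*4 = (1 - 4/3)*4 = -1/3*4 = -4/3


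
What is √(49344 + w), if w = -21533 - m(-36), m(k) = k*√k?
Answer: √(27811 + 216*I) ≈ 166.77 + 0.6476*I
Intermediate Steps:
m(k) = k^(3/2)
w = -21533 + 216*I (w = -21533 - (-36)^(3/2) = -21533 - (-216)*I = -21533 + 216*I ≈ -21533.0 + 216.0*I)
√(49344 + w) = √(49344 + (-21533 + 216*I)) = √(27811 + 216*I)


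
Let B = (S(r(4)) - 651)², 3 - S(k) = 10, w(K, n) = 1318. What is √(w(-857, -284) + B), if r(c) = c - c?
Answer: √434282 ≈ 659.00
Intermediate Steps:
r(c) = 0
S(k) = -7 (S(k) = 3 - 1*10 = 3 - 10 = -7)
B = 432964 (B = (-7 - 651)² = (-658)² = 432964)
√(w(-857, -284) + B) = √(1318 + 432964) = √434282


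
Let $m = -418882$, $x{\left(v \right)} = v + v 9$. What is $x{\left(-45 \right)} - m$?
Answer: $418432$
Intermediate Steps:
$x{\left(v \right)} = 10 v$ ($x{\left(v \right)} = v + 9 v = 10 v$)
$x{\left(-45 \right)} - m = 10 \left(-45\right) - -418882 = -450 + 418882 = 418432$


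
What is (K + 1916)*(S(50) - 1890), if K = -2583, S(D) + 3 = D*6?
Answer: 1062531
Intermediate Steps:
S(D) = -3 + 6*D (S(D) = -3 + D*6 = -3 + 6*D)
(K + 1916)*(S(50) - 1890) = (-2583 + 1916)*((-3 + 6*50) - 1890) = -667*((-3 + 300) - 1890) = -667*(297 - 1890) = -667*(-1593) = 1062531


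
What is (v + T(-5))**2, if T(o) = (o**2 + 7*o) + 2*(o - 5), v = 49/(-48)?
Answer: 2217121/2304 ≈ 962.29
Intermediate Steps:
v = -49/48 (v = 49*(-1/48) = -49/48 ≈ -1.0208)
T(o) = -10 + o**2 + 9*o (T(o) = (o**2 + 7*o) + 2*(-5 + o) = (o**2 + 7*o) + (-10 + 2*o) = -10 + o**2 + 9*o)
(v + T(-5))**2 = (-49/48 + (-10 + (-5)**2 + 9*(-5)))**2 = (-49/48 + (-10 + 25 - 45))**2 = (-49/48 - 30)**2 = (-1489/48)**2 = 2217121/2304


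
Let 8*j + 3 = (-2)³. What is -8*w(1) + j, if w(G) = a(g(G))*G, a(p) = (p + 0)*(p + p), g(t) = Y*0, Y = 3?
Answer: -11/8 ≈ -1.3750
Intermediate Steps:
g(t) = 0 (g(t) = 3*0 = 0)
a(p) = 2*p² (a(p) = p*(2*p) = 2*p²)
j = -11/8 (j = -3/8 + (⅛)*(-2)³ = -3/8 + (⅛)*(-8) = -3/8 - 1 = -11/8 ≈ -1.3750)
w(G) = 0 (w(G) = (2*0²)*G = (2*0)*G = 0*G = 0)
-8*w(1) + j = -8*0 - 11/8 = 0 - 11/8 = -11/8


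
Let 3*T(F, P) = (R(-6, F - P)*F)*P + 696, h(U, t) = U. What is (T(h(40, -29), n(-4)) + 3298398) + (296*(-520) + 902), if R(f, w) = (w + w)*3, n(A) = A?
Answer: 3131532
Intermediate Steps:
R(f, w) = 6*w (R(f, w) = (2*w)*3 = 6*w)
T(F, P) = 232 + F*P*(-6*P + 6*F)/3 (T(F, P) = (((6*(F - P))*F)*P + 696)/3 = (((-6*P + 6*F)*F)*P + 696)/3 = ((F*(-6*P + 6*F))*P + 696)/3 = (F*P*(-6*P + 6*F) + 696)/3 = (696 + F*P*(-6*P + 6*F))/3 = 232 + F*P*(-6*P + 6*F)/3)
(T(h(40, -29), n(-4)) + 3298398) + (296*(-520) + 902) = ((232 + 2*40*(-4)*(40 - 1*(-4))) + 3298398) + (296*(-520) + 902) = ((232 + 2*40*(-4)*(40 + 4)) + 3298398) + (-153920 + 902) = ((232 + 2*40*(-4)*44) + 3298398) - 153018 = ((232 - 14080) + 3298398) - 153018 = (-13848 + 3298398) - 153018 = 3284550 - 153018 = 3131532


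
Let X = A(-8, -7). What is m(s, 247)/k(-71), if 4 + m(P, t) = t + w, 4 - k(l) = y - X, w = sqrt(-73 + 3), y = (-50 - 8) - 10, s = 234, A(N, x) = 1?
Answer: 243/73 + I*sqrt(70)/73 ≈ 3.3288 + 0.11461*I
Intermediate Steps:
X = 1
y = -68 (y = -58 - 10 = -68)
w = I*sqrt(70) (w = sqrt(-70) = I*sqrt(70) ≈ 8.3666*I)
k(l) = 73 (k(l) = 4 - (-68 - 1*1) = 4 - (-68 - 1) = 4 - 1*(-69) = 4 + 69 = 73)
m(P, t) = -4 + t + I*sqrt(70) (m(P, t) = -4 + (t + I*sqrt(70)) = -4 + t + I*sqrt(70))
m(s, 247)/k(-71) = (-4 + 247 + I*sqrt(70))/73 = (243 + I*sqrt(70))*(1/73) = 243/73 + I*sqrt(70)/73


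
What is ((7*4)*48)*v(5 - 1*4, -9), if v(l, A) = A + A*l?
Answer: -24192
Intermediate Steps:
((7*4)*48)*v(5 - 1*4, -9) = ((7*4)*48)*(-9*(1 + (5 - 1*4))) = (28*48)*(-9*(1 + (5 - 4))) = 1344*(-9*(1 + 1)) = 1344*(-9*2) = 1344*(-18) = -24192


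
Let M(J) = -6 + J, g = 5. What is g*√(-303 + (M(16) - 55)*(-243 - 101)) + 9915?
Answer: 9915 + 5*√15177 ≈ 10531.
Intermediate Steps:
g*√(-303 + (M(16) - 55)*(-243 - 101)) + 9915 = 5*√(-303 + ((-6 + 16) - 55)*(-243 - 101)) + 9915 = 5*√(-303 + (10 - 55)*(-344)) + 9915 = 5*√(-303 - 45*(-344)) + 9915 = 5*√(-303 + 15480) + 9915 = 5*√15177 + 9915 = 9915 + 5*√15177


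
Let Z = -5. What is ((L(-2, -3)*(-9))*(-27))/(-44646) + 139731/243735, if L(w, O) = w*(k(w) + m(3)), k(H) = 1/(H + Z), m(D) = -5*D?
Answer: 1728486629/4231808315 ≈ 0.40845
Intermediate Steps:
k(H) = 1/(-5 + H) (k(H) = 1/(H - 5) = 1/(-5 + H))
L(w, O) = w*(-15 + 1/(-5 + w)) (L(w, O) = w*(1/(-5 + w) - 5*3) = w*(1/(-5 + w) - 15) = w*(-15 + 1/(-5 + w)))
((L(-2, -3)*(-9))*(-27))/(-44646) + 139731/243735 = ((-2*(76 - 15*(-2))/(-5 - 2)*(-9))*(-27))/(-44646) + 139731/243735 = ((-2*(76 + 30)/(-7)*(-9))*(-27))*(-1/44646) + 139731*(1/243735) = ((-2*(-⅐)*106*(-9))*(-27))*(-1/44646) + 46577/81245 = (((212/7)*(-9))*(-27))*(-1/44646) + 46577/81245 = -1908/7*(-27)*(-1/44646) + 46577/81245 = (51516/7)*(-1/44646) + 46577/81245 = -8586/52087 + 46577/81245 = 1728486629/4231808315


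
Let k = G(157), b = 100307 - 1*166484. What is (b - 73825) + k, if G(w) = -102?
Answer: -140104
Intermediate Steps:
b = -66177 (b = 100307 - 166484 = -66177)
k = -102
(b - 73825) + k = (-66177 - 73825) - 102 = -140002 - 102 = -140104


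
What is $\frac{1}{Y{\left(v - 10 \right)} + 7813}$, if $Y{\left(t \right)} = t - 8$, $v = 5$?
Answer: $\frac{1}{7800} \approx 0.00012821$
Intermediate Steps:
$Y{\left(t \right)} = -8 + t$
$\frac{1}{Y{\left(v - 10 \right)} + 7813} = \frac{1}{\left(-8 + \left(5 - 10\right)\right) + 7813} = \frac{1}{\left(-8 - 5\right) + 7813} = \frac{1}{-13 + 7813} = \frac{1}{7800}$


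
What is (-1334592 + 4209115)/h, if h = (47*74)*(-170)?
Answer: -2874523/591260 ≈ -4.8617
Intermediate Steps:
h = -591260 (h = 3478*(-170) = -591260)
(-1334592 + 4209115)/h = (-1334592 + 4209115)/(-591260) = 2874523*(-1/591260) = -2874523/591260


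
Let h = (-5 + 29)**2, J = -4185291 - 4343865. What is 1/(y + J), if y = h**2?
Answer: -1/8197380 ≈ -1.2199e-7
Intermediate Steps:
J = -8529156
h = 576 (h = 24**2 = 576)
y = 331776 (y = 576**2 = 331776)
1/(y + J) = 1/(331776 - 8529156) = 1/(-8197380) = -1/8197380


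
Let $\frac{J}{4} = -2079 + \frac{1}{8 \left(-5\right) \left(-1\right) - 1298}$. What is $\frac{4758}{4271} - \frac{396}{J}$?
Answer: $\frac{12975911196}{11170300793} \approx 1.1616$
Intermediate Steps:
$J = - \frac{5230766}{629}$ ($J = 4 \left(-2079 + \frac{1}{8 \left(-5\right) \left(-1\right) - 1298}\right) = 4 \left(-2079 + \frac{1}{\left(-40\right) \left(-1\right) - 1298}\right) = 4 \left(-2079 + \frac{1}{40 - 1298}\right) = 4 \left(-2079 + \frac{1}{-1258}\right) = 4 \left(-2079 - \frac{1}{1258}\right) = 4 \left(- \frac{2615383}{1258}\right) = - \frac{5230766}{629} \approx -8316.0$)
$\frac{4758}{4271} - \frac{396}{J} = \frac{4758}{4271} - \frac{396}{- \frac{5230766}{629}} = 4758 \cdot \frac{1}{4271} - - \frac{124542}{2615383} = \frac{4758}{4271} + \frac{124542}{2615383} = \frac{12975911196}{11170300793}$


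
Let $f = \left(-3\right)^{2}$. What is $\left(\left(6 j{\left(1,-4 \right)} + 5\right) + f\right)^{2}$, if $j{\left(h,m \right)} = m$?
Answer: $100$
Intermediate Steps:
$f = 9$
$\left(\left(6 j{\left(1,-4 \right)} + 5\right) + f\right)^{2} = \left(\left(6 \left(-4\right) + 5\right) + 9\right)^{2} = \left(\left(-24 + 5\right) + 9\right)^{2} = \left(-19 + 9\right)^{2} = \left(-10\right)^{2} = 100$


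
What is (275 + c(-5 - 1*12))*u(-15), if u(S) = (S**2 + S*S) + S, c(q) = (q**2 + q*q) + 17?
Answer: 378450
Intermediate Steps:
c(q) = 17 + 2*q**2 (c(q) = (q**2 + q**2) + 17 = 2*q**2 + 17 = 17 + 2*q**2)
u(S) = S + 2*S**2 (u(S) = (S**2 + S**2) + S = 2*S**2 + S = S + 2*S**2)
(275 + c(-5 - 1*12))*u(-15) = (275 + (17 + 2*(-5 - 1*12)**2))*(-15*(1 + 2*(-15))) = (275 + (17 + 2*(-5 - 12)**2))*(-15*(1 - 30)) = (275 + (17 + 2*(-17)**2))*(-15*(-29)) = (275 + (17 + 2*289))*435 = (275 + (17 + 578))*435 = (275 + 595)*435 = 870*435 = 378450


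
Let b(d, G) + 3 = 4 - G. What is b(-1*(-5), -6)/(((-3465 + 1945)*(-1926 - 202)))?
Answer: 1/462080 ≈ 2.1641e-6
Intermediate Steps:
b(d, G) = 1 - G (b(d, G) = -3 + (4 - G) = 1 - G)
b(-1*(-5), -6)/(((-3465 + 1945)*(-1926 - 202))) = (1 - 1*(-6))/(((-3465 + 1945)*(-1926 - 202))) = (1 + 6)/((-1520*(-2128))) = 7/3234560 = 7*(1/3234560) = 1/462080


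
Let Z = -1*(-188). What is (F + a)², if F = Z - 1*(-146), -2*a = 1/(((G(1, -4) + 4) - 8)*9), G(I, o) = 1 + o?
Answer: 1771147225/15876 ≈ 1.1156e+5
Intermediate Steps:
Z = 188
a = 1/126 (a = -1/(9*(((1 - 4) + 4) - 8))/2 = -1/(9*((-3 + 4) - 8))/2 = -1/(9*(1 - 8))/2 = -1/(2*((-7*9))) = -½/(-63) = -½*(-1/63) = 1/126 ≈ 0.0079365)
F = 334 (F = 188 - 1*(-146) = 188 + 146 = 334)
(F + a)² = (334 + 1/126)² = (42085/126)² = 1771147225/15876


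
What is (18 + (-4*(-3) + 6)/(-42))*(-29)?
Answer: -3567/7 ≈ -509.57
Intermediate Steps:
(18 + (-4*(-3) + 6)/(-42))*(-29) = (18 + (12 + 6)*(-1/42))*(-29) = (18 + 18*(-1/42))*(-29) = (18 - 3/7)*(-29) = (123/7)*(-29) = -3567/7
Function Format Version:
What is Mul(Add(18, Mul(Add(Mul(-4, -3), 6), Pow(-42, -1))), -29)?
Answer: Rational(-3567, 7) ≈ -509.57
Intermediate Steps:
Mul(Add(18, Mul(Add(Mul(-4, -3), 6), Pow(-42, -1))), -29) = Mul(Add(18, Mul(Add(12, 6), Rational(-1, 42))), -29) = Mul(Add(18, Mul(18, Rational(-1, 42))), -29) = Mul(Add(18, Rational(-3, 7)), -29) = Mul(Rational(123, 7), -29) = Rational(-3567, 7)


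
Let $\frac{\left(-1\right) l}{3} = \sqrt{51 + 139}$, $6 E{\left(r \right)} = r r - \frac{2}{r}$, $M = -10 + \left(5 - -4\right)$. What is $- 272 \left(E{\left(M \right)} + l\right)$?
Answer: $-136 + 816 \sqrt{190} \approx 11112.0$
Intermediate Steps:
$M = -1$ ($M = -10 + \left(5 + 4\right) = -10 + 9 = -1$)
$E{\left(r \right)} = - \frac{1}{3 r} + \frac{r^{2}}{6}$ ($E{\left(r \right)} = \frac{r r - \frac{2}{r}}{6} = \frac{r^{2} - \frac{2}{r}}{6} = - \frac{1}{3 r} + \frac{r^{2}}{6}$)
$l = - 3 \sqrt{190}$ ($l = - 3 \sqrt{51 + 139} = - 3 \sqrt{190} \approx -41.352$)
$- 272 \left(E{\left(M \right)} + l\right) = - 272 \left(\frac{-2 + \left(-1\right)^{3}}{6 \left(-1\right)} - 3 \sqrt{190}\right) = - 272 \left(\frac{1}{6} \left(-1\right) \left(-2 - 1\right) - 3 \sqrt{190}\right) = - 272 \left(\frac{1}{6} \left(-1\right) \left(-3\right) - 3 \sqrt{190}\right) = - 272 \left(\frac{1}{2} - 3 \sqrt{190}\right) = -136 + 816 \sqrt{190}$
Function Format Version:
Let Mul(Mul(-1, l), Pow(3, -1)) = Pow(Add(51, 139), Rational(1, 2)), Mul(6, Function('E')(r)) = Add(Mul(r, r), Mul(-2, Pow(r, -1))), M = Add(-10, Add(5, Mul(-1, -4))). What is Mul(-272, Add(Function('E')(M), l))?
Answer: Add(-136, Mul(816, Pow(190, Rational(1, 2)))) ≈ 11112.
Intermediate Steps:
M = -1 (M = Add(-10, Add(5, 4)) = Add(-10, 9) = -1)
Function('E')(r) = Add(Mul(Rational(-1, 3), Pow(r, -1)), Mul(Rational(1, 6), Pow(r, 2))) (Function('E')(r) = Mul(Rational(1, 6), Add(Mul(r, r), Mul(-2, Pow(r, -1)))) = Mul(Rational(1, 6), Add(Pow(r, 2), Mul(-2, Pow(r, -1)))) = Add(Mul(Rational(-1, 3), Pow(r, -1)), Mul(Rational(1, 6), Pow(r, 2))))
l = Mul(-3, Pow(190, Rational(1, 2))) (l = Mul(-3, Pow(Add(51, 139), Rational(1, 2))) = Mul(-3, Pow(190, Rational(1, 2))) ≈ -41.352)
Mul(-272, Add(Function('E')(M), l)) = Mul(-272, Add(Mul(Rational(1, 6), Pow(-1, -1), Add(-2, Pow(-1, 3))), Mul(-3, Pow(190, Rational(1, 2))))) = Mul(-272, Add(Mul(Rational(1, 6), -1, Add(-2, -1)), Mul(-3, Pow(190, Rational(1, 2))))) = Mul(-272, Add(Mul(Rational(1, 6), -1, -3), Mul(-3, Pow(190, Rational(1, 2))))) = Mul(-272, Add(Rational(1, 2), Mul(-3, Pow(190, Rational(1, 2))))) = Add(-136, Mul(816, Pow(190, Rational(1, 2))))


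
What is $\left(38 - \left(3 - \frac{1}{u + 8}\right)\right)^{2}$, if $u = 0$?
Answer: $\frac{78961}{64} \approx 1233.8$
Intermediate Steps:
$\left(38 - \left(3 - \frac{1}{u + 8}\right)\right)^{2} = \left(38 - \left(3 - \frac{1}{0 + 8}\right)\right)^{2} = \left(38 - \left(3 - \frac{1}{8}\right)\right)^{2} = \left(38 + \left(-3 + \frac{1}{8}\right)\right)^{2} = \left(38 - \frac{23}{8}\right)^{2} = \left(\frac{281}{8}\right)^{2} = \frac{78961}{64}$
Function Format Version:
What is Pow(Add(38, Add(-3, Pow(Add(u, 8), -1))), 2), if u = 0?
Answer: Rational(78961, 64) ≈ 1233.8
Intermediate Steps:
Pow(Add(38, Add(-3, Pow(Add(u, 8), -1))), 2) = Pow(Add(38, Add(-3, Pow(Add(0, 8), -1))), 2) = Pow(Add(38, Add(-3, Pow(8, -1))), 2) = Pow(Add(38, Add(-3, Rational(1, 8))), 2) = Pow(Add(38, Rational(-23, 8)), 2) = Pow(Rational(281, 8), 2) = Rational(78961, 64)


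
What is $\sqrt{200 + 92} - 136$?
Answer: $-136 + 2 \sqrt{73} \approx -118.91$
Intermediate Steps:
$\sqrt{200 + 92} - 136 = \sqrt{292} - 136 = 2 \sqrt{73} - 136 = -136 + 2 \sqrt{73}$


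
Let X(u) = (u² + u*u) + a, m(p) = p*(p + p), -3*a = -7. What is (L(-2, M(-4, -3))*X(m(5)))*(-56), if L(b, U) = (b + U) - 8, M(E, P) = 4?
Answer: 1680784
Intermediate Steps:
a = 7/3 (a = -⅓*(-7) = 7/3 ≈ 2.3333)
m(p) = 2*p² (m(p) = p*(2*p) = 2*p²)
X(u) = 7/3 + 2*u² (X(u) = (u² + u*u) + 7/3 = (u² + u²) + 7/3 = 2*u² + 7/3 = 7/3 + 2*u²)
L(b, U) = -8 + U + b (L(b, U) = (U + b) - 8 = -8 + U + b)
(L(-2, M(-4, -3))*X(m(5)))*(-56) = ((-8 + 4 - 2)*(7/3 + 2*(2*5²)²))*(-56) = -6*(7/3 + 2*(2*25)²)*(-56) = -6*(7/3 + 2*50²)*(-56) = -6*(7/3 + 2*2500)*(-56) = -6*(7/3 + 5000)*(-56) = -6*15007/3*(-56) = -30014*(-56) = 1680784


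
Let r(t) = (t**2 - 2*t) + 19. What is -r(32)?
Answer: -979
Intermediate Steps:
r(t) = 19 + t**2 - 2*t
-r(32) = -(19 + 32**2 - 2*32) = -(19 + 1024 - 64) = -1*979 = -979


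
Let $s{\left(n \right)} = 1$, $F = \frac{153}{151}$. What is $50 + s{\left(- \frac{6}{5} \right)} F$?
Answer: $\frac{7703}{151} \approx 51.013$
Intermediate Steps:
$F = \frac{153}{151}$ ($F = 153 \cdot \frac{1}{151} = \frac{153}{151} \approx 1.0132$)
$50 + s{\left(- \frac{6}{5} \right)} F = 50 + 1 \cdot \frac{153}{151} = 50 + \frac{153}{151} = \frac{7703}{151}$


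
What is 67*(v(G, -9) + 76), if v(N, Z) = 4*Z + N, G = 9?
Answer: 3283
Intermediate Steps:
v(N, Z) = N + 4*Z
67*(v(G, -9) + 76) = 67*((9 + 4*(-9)) + 76) = 67*((9 - 36) + 76) = 67*(-27 + 76) = 67*49 = 3283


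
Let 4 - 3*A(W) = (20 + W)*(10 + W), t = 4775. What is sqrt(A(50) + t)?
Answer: sqrt(30387)/3 ≈ 58.106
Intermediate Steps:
A(W) = 4/3 - (10 + W)*(20 + W)/3 (A(W) = 4/3 - (20 + W)*(10 + W)/3 = 4/3 - (10 + W)*(20 + W)/3)
sqrt(A(50) + t) = sqrt((-196/3 - 10*50 - 1/3*50**2) + 4775) = sqrt((-196/3 - 500 - 1/3*2500) + 4775) = sqrt((-196/3 - 500 - 2500/3) + 4775) = sqrt(-4196/3 + 4775) = sqrt(10129/3) = sqrt(30387)/3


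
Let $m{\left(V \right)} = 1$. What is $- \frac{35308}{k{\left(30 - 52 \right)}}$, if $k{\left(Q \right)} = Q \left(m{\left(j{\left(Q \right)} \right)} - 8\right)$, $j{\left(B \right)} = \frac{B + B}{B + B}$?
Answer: $- \frac{2522}{11} \approx -229.27$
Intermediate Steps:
$j{\left(B \right)} = 1$ ($j{\left(B \right)} = \frac{2 B}{2 B} = 2 B \frac{1}{2 B} = 1$)
$k{\left(Q \right)} = - 7 Q$ ($k{\left(Q \right)} = Q \left(1 - 8\right) = Q \left(-7\right) = - 7 Q$)
$- \frac{35308}{k{\left(30 - 52 \right)}} = - \frac{35308}{\left(-7\right) \left(30 - 52\right)} = - \frac{35308}{\left(-7\right) \left(-22\right)} = - \frac{35308}{154} = \left(-35308\right) \frac{1}{154} = - \frac{2522}{11}$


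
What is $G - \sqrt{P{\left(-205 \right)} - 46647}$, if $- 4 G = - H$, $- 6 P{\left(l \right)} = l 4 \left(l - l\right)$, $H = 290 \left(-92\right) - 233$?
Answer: $- \frac{26913}{4} - 3 i \sqrt{5183} \approx -6728.3 - 215.98 i$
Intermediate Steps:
$H = -26913$ ($H = -26680 - 233 = -26913$)
$P{\left(l \right)} = 0$ ($P{\left(l \right)} = - \frac{l 4 \left(l - l\right)}{6} = - \frac{4 l 0}{6} = \left(- \frac{1}{6}\right) 0 = 0$)
$G = - \frac{26913}{4}$ ($G = - \frac{\left(-1\right) \left(-26913\right)}{4} = \left(- \frac{1}{4}\right) 26913 = - \frac{26913}{4} \approx -6728.3$)
$G - \sqrt{P{\left(-205 \right)} - 46647} = - \frac{26913}{4} - \sqrt{0 - 46647} = - \frac{26913}{4} - \sqrt{-46647} = - \frac{26913}{4} - 3 i \sqrt{5183}$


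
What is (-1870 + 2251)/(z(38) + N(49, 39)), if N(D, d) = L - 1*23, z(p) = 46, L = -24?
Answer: -381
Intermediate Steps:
N(D, d) = -47 (N(D, d) = -24 - 1*23 = -24 - 23 = -47)
(-1870 + 2251)/(z(38) + N(49, 39)) = (-1870 + 2251)/(46 - 47) = 381/(-1) = 381*(-1) = -381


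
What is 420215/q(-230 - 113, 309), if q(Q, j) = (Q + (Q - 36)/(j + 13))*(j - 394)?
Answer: 27061846/1884025 ≈ 14.364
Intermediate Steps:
q(Q, j) = (-394 + j)*(Q + (-36 + Q)/(13 + j)) (q(Q, j) = (Q + (-36 + Q)/(13 + j))*(-394 + j) = (-394 + j)*(Q + (-36 + Q)/(13 + j)))
420215/q(-230 - 113, 309) = 420215/(((14184 - 5516*(-230 - 113) - 36*309 + (-230 - 113)*309**2 - 380*(-230 - 113)*309)/(13 + 309))) = 420215/(((14184 - 5516*(-343) - 11124 - 343*95481 - 380*(-343)*309)/322)) = 420215/(((14184 + 1891988 - 11124 - 32749983 + 40275060)/322)) = 420215/(((1/322)*9420125)) = 420215/(9420125/322) = 420215*(322/9420125) = 27061846/1884025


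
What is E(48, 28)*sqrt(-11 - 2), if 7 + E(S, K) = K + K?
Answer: 49*I*sqrt(13) ≈ 176.67*I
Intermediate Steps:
E(S, K) = -7 + 2*K (E(S, K) = -7 + (K + K) = -7 + 2*K)
E(48, 28)*sqrt(-11 - 2) = (-7 + 2*28)*sqrt(-11 - 2) = (-7 + 56)*sqrt(-13) = 49*(I*sqrt(13)) = 49*I*sqrt(13)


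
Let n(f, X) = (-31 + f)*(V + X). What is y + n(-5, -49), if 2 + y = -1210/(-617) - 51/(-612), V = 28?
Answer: 5597753/7404 ≈ 756.04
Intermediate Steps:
n(f, X) = (-31 + f)*(28 + X)
y = 329/7404 (y = -2 + (-1210/(-617) - 51/(-612)) = -2 + (-1210*(-1/617) - 51*(-1/612)) = -2 + (1210/617 + 1/12) = -2 + 15137/7404 = 329/7404 ≈ 0.044435)
y + n(-5, -49) = 329/7404 + (-868 - 31*(-49) + 28*(-5) - 49*(-5)) = 329/7404 + (-868 + 1519 - 140 + 245) = 329/7404 + 756 = 5597753/7404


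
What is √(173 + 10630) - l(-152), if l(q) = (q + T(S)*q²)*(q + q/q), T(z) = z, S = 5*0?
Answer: -22952 + √10803 ≈ -22848.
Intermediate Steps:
S = 0
l(q) = q*(1 + q) (l(q) = (q + 0*q²)*(q + q/q) = (q + 0)*(q + 1) = q*(1 + q))
√(173 + 10630) - l(-152) = √(173 + 10630) - (-152)*(1 - 152) = √10803 - (-152)*(-151) = √10803 - 1*22952 = √10803 - 22952 = -22952 + √10803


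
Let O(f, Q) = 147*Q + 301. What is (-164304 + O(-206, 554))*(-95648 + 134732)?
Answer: -3226970460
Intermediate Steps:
O(f, Q) = 301 + 147*Q
(-164304 + O(-206, 554))*(-95648 + 134732) = (-164304 + (301 + 147*554))*(-95648 + 134732) = (-164304 + (301 + 81438))*39084 = (-164304 + 81739)*39084 = -82565*39084 = -3226970460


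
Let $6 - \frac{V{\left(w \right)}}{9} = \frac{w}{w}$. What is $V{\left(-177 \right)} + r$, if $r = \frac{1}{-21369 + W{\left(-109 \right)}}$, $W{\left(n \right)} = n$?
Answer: $\frac{966509}{21478} \approx 45.0$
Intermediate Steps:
$V{\left(w \right)} = 45$ ($V{\left(w \right)} = 54 - 9 \frac{w}{w} = 54 - 9 = 45$)
$r = - \frac{1}{21478}$ ($r = \frac{1}{-21369 - 109} = \frac{1}{-21478} = - \frac{1}{21478} \approx -4.6559 \cdot 10^{-5}$)
$V{\left(-177 \right)} + r = 45 - \frac{1}{21478} = \frac{966509}{21478}$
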